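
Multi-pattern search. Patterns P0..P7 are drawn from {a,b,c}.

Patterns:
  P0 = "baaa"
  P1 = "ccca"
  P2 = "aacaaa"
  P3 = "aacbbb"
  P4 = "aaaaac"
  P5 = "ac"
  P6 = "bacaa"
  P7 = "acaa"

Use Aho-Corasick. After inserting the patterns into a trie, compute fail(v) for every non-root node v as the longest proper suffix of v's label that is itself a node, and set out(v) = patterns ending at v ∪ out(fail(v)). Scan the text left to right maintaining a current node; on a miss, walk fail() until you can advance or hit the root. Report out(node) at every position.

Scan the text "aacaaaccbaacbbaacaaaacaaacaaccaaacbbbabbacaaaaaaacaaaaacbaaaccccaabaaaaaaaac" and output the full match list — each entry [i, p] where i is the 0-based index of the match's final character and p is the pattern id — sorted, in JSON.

Build:
Trie (insert patterns):
  0='ε' goto a→9 b→1 c→5
  1='b' goto a→2
  2='ba' goto a→3 c→23
  3='baa' goto a→4
  4='baaa' goto ·  [P0 ends]
  5='c' goto c→6
  6='cc' goto c→7
  7='ccc' goto a→8
  8='ccca' goto ·  [P1 ends]
  9='a' goto a→10 c→22
  10='aa' goto a→18 c→11
  11='aac' goto a→12 b→15
  12='aaca' goto a→13
  13='aacaa' goto a→14
  14='aacaaa' goto ·  [P2 ends]
  15='aacb' goto b→16
  16='aacbb' goto b→17
  17='aacbbb' goto ·  [P3 ends]
  18='aaa' goto a→19
  19='aaaa' goto a→20
  20='aaaaa' goto c→21
  21='aaaaac' goto ·  [P4 ends]
  22='ac' goto a→26  [P5 ends]
  23='bac' goto a→24
  24='baca' goto a→25
  25='bacaa' goto ·  [P6 ends]
  26='aca' goto a→27
  27='acaa' goto ·  [P7 ends]

Failure links (BFS by depth):
  n1('b'): parent n0 fail=0; on 'b' 0 → fail=0;  out ∅∪∅=∅
  n5('c'): parent n0 fail=0; on 'c' 0 → fail=0;  out ∅∪∅=∅
  n9('a'): parent n0 fail=0; on 'a' 0 → fail=0;  out ∅∪∅=∅
  n2('ba'): parent n1 fail=0; on 'a' 0 → fail=9;  out ∅∪∅=∅
  n6('cc'): parent n5 fail=0; on 'c' 0 → fail=5;  out ∅∪∅=∅
  n10('aa'): parent n9 fail=0; on 'a' 0 → fail=9;  out ∅∪∅=∅
  n22('ac'): parent n9 fail=0; on 'c' 0 → fail=5;  out {5}∪∅={5}
  n3('baa'): parent n2 fail=9; on 'a' 9 → fail=10;  out ∅∪∅=∅
  n7('ccc'): parent n6 fail=5; on 'c' 5 → fail=6;  out ∅∪∅=∅
  n11('aac'): parent n10 fail=9; on 'c' 9 → fail=22;  out ∅∪{5}={5}
  n18('aaa'): parent n10 fail=9; on 'a' 9 → fail=10;  out ∅∪∅=∅
  n23('bac'): parent n2 fail=9; on 'c' 9 → fail=22;  out ∅∪{5}={5}
  n26('aca'): parent n22 fail=5; on 'a' 5→0 → fail=9;  out ∅∪∅=∅
  n4('baaa'): parent n3 fail=10; on 'a' 10 → fail=18;  out {0}∪∅={0}
  n8('ccca'): parent n7 fail=6; on 'a' 6→5→0 → fail=9;  out {1}∪∅={1}
  n12('aaca'): parent n11 fail=22; on 'a' 22 → fail=26;  out ∅∪∅=∅
  n15('aacb'): parent n11 fail=22; on 'b' 22→5→0 → fail=1;  out ∅∪∅=∅
  n19('aaaa'): parent n18 fail=10; on 'a' 10 → fail=18;  out ∅∪∅=∅
  n24('baca'): parent n23 fail=22; on 'a' 22 → fail=26;  out ∅∪∅=∅
  n27('acaa'): parent n26 fail=9; on 'a' 9 → fail=10;  out {7}∪∅={7}
  n13('aacaa'): parent n12 fail=26; on 'a' 26 → fail=27;  out ∅∪{7}={7}
  n16('aacbb'): parent n15 fail=1; on 'b' 1→0 → fail=1;  out ∅∪∅=∅
  n20('aaaaa'): parent n19 fail=18; on 'a' 18 → fail=19;  out ∅∪∅=∅
  n25('bacaa'): parent n24 fail=26; on 'a' 26 → fail=27;  out {6}∪{7}={6,7}
  n14('aacaaa'): parent n13 fail=27; on 'a' 27→10 → fail=18;  out {2}∪∅={2}
  n17('aacbbb'): parent n16 fail=1; on 'b' 1→0 → fail=1;  out {3}∪∅={3}
  n21('aaaaac'): parent n20 fail=19; on 'c' 19→18→10 → fail=11;  out {4}∪{5}={4,5}

Run:
[0] read 'a'  n0⇒n9
[1] read 'a'  n9⇒n10
[2] read 'c'  n10⇒n11  → match P5@[1:2]
[3] read 'a'  n11⇒n12
[4] read 'a'  n12⇒n13  → match P7@[1:4]
[5] read 'a'  n13⇒n14  → match P2@[0:5]
[6] read 'c'  n14⇒n11 (fail-walked)  → match P5@[5:6]
[7] read 'c'  n11⇒n6 (fail-walked)
[8] read 'b'  n6⇒n1 (fail-walked)
[9] read 'a'  n1⇒n2
[10] read 'a'  n2⇒n3
[11] read 'c'  n3⇒n11 (fail-walked)  → match P5@[10:11]
[12] read 'b'  n11⇒n15
[13] read 'b'  n15⇒n16
[14] read 'a'  n16⇒n2 (fail-walked)
[15] read 'a'  n2⇒n3
[16] read 'c'  n3⇒n11 (fail-walked)  → match P5@[15:16]
[17] read 'a'  n11⇒n12
[18] read 'a'  n12⇒n13  → match P7@[15:18]
[19] read 'a'  n13⇒n14  → match P2@[14:19]
[20] read 'a'  n14⇒n19 (fail-walked)
[21] read 'c'  n19⇒n11 (fail-walked)  → match P5@[20:21]
[22] read 'a'  n11⇒n12
[23] read 'a'  n12⇒n13  → match P7@[20:23]
[24] read 'a'  n13⇒n14  → match P2@[19:24]
[25] read 'c'  n14⇒n11 (fail-walked)  → match P5@[24:25]
[26] read 'a'  n11⇒n12
[27] read 'a'  n12⇒n13  → match P7@[24:27]
[28] read 'c'  n13⇒n11 (fail-walked)  → match P5@[27:28]
[29] read 'c'  n11⇒n6 (fail-walked)
[30] read 'a'  n6⇒n9 (fail-walked)
[31] read 'a'  n9⇒n10
[32] read 'a'  n10⇒n18
[33] read 'c'  n18⇒n11 (fail-walked)  → match P5@[32:33]
[34] read 'b'  n11⇒n15
[35] read 'b'  n15⇒n16
[36] read 'b'  n16⇒n17  → match P3@[31:36]
[37] read 'a'  n17⇒n2 (fail-walked)
[38] read 'b'  n2⇒n1 (fail-walked)
[39] read 'b'  n1⇒n1 (fail-walked)
[40] read 'a'  n1⇒n2
[41] read 'c'  n2⇒n23  → match P5@[40:41]
[42] read 'a'  n23⇒n24
[43] read 'a'  n24⇒n25  → match P6@[39:43],P7@[40:43]
[44] read 'a'  n25⇒n18 (fail-walked)
[45] read 'a'  n18⇒n19
[46] read 'a'  n19⇒n20
[47] read 'a'  n20⇒n20 (fail-walked)
[48] read 'a'  n20⇒n20 (fail-walked)
[49] read 'c'  n20⇒n21  → match P4@[44:49],P5@[48:49]
[50] read 'a'  n21⇒n12 (fail-walked)
[51] read 'a'  n12⇒n13  → match P7@[48:51]
[52] read 'a'  n13⇒n14  → match P2@[47:52]
[53] read 'a'  n14⇒n19 (fail-walked)
[54] read 'a'  n19⇒n20
[55] read 'c'  n20⇒n21  → match P4@[50:55],P5@[54:55]
[56] read 'b'  n21⇒n15 (fail-walked)
[57] read 'a'  n15⇒n2 (fail-walked)
[58] read 'a'  n2⇒n3
[59] read 'a'  n3⇒n4  → match P0@[56:59]
[60] read 'c'  n4⇒n11 (fail-walked)  → match P5@[59:60]
[61] read 'c'  n11⇒n6 (fail-walked)
[62] read 'c'  n6⇒n7
[63] read 'c'  n7⇒n7 (fail-walked)
[64] read 'a'  n7⇒n8  → match P1@[61:64]
[65] read 'a'  n8⇒n10 (fail-walked)
[66] read 'b'  n10⇒n1 (fail-walked)
[67] read 'a'  n1⇒n2
[68] read 'a'  n2⇒n3
[69] read 'a'  n3⇒n4  → match P0@[66:69]
[70] read 'a'  n4⇒n19 (fail-walked)
[71] read 'a'  n19⇒n20
[72] read 'a'  n20⇒n20 (fail-walked)
[73] read 'a'  n20⇒n20 (fail-walked)
[74] read 'a'  n20⇒n20 (fail-walked)
[75] read 'c'  n20⇒n21  → match P4@[70:75],P5@[74:75]

Result: [[2,5],[4,7],[5,2],[6,5],[11,5],[16,5],[18,7],[19,2],[21,5],[23,7],[24,2],[25,5],[27,7],[28,5],[33,5],[36,3],[41,5],[43,6],[43,7],[49,4],[49,5],[51,7],[52,2],[55,4],[55,5],[59,0],[60,5],[64,1],[69,0],[75,4],[75,5]]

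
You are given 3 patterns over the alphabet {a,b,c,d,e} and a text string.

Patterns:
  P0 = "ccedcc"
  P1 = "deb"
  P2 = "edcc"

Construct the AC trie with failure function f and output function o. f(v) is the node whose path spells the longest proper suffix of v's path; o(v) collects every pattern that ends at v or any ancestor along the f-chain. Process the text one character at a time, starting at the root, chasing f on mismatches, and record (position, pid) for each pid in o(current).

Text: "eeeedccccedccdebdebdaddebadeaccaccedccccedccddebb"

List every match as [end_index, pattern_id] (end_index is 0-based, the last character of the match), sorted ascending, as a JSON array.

Build automaton:
Trie nodes:
  0='ε' goto c→1 d→7 e→10
  1='c' goto c→2
  2='cc' goto e→3
  3='cce' goto d→4
  4='cced' goto c→5
  5='ccedc' goto c→6
  6='ccedcc' goto ·  [P0 ends]
  7='d' goto e→8
  8='de' goto b→9
  9='deb' goto ·  [P1 ends]
  10='e' goto d→11
  11='ed' goto c→12
  12='edc' goto c→13
  13='edcc' goto ·  [P2 ends]

Failure links (BFS by depth):
  fail(1) 'c': from fail(0)=0 chase 'c': 0 ⇒ 0;  out=∅∪out(0)=∅
  fail(7) 'd': from fail(0)=0 chase 'd': 0 ⇒ 0;  out=∅∪out(0)=∅
  fail(10) 'e': from fail(0)=0 chase 'e': 0 ⇒ 0;  out=∅∪out(0)=∅
  fail(2) 'cc': from fail(1)=0 chase 'c': 0 ⇒ 1;  out=∅∪out(1)=∅
  fail(8) 'de': from fail(7)=0 chase 'e': 0 ⇒ 10;  out=∅∪out(10)=∅
  fail(11) 'ed': from fail(10)=0 chase 'd': 0 ⇒ 7;  out=∅∪out(7)=∅
  fail(3) 'cce': from fail(2)=1 chase 'e': 1→0 ⇒ 10;  out=∅∪out(10)=∅
  fail(9) 'deb': from fail(8)=10 chase 'b': 10→0 ⇒ 0;  out={1}∪out(0)={1}
  fail(12) 'edc': from fail(11)=7 chase 'c': 7→0 ⇒ 1;  out=∅∪out(1)=∅
  fail(4) 'cced': from fail(3)=10 chase 'd': 10 ⇒ 11;  out=∅∪out(11)=∅
  fail(13) 'edcc': from fail(12)=1 chase 'c': 1 ⇒ 2;  out={2}∪out(2)={2}
  fail(5) 'ccedc': from fail(4)=11 chase 'c': 11 ⇒ 12;  out=∅∪out(12)=∅
  fail(6) 'ccedcc': from fail(5)=12 chase 'c': 12 ⇒ 13;  out={0}∪out(13)={0,2}

Scan:
[0] read 'e'  n0⇒n10
[1] read 'e'  n10⇒n10 (fail-walked)
[2] read 'e'  n10⇒n10 (fail-walked)
[3] read 'e'  n10⇒n10 (fail-walked)
[4] read 'd'  n10⇒n11
[5] read 'c'  n11⇒n12
[6] read 'c'  n12⇒n13  emit P2@[3:6]
[7] read 'c'  n13⇒n2 (fail-walked)
[8] read 'c'  n2⇒n2 (fail-walked)
[9] read 'e'  n2⇒n3
[10] read 'd'  n3⇒n4
[11] read 'c'  n4⇒n5
[12] read 'c'  n5⇒n6  emit P0@[7:12],P2@[9:12]
[13] read 'd'  n6⇒n7 (fail-walked)
[14] read 'e'  n7⇒n8
[15] read 'b'  n8⇒n9  emit P1@[13:15]
[16] read 'd'  n9⇒n7 (fail-walked)
[17] read 'e'  n7⇒n8
[18] read 'b'  n8⇒n9  emit P1@[16:18]
[19] read 'd'  n9⇒n7 (fail-walked)
[20] read 'a'  n7⇒n0 (fail-walked)
[21] read 'd'  n0⇒n7
[22] read 'd'  n7⇒n7 (fail-walked)
[23] read 'e'  n7⇒n8
[24] read 'b'  n8⇒n9  emit P1@[22:24]
[25] read 'a'  n9⇒n0 (fail-walked)
[26] read 'd'  n0⇒n7
[27] read 'e'  n7⇒n8
[28] read 'a'  n8⇒n0 (fail-walked)
[29] read 'c'  n0⇒n1
[30] read 'c'  n1⇒n2
[31] read 'a'  n2⇒n0 (fail-walked)
[32] read 'c'  n0⇒n1
[33] read 'c'  n1⇒n2
[34] read 'e'  n2⇒n3
[35] read 'd'  n3⇒n4
[36] read 'c'  n4⇒n5
[37] read 'c'  n5⇒n6  emit P0@[32:37],P2@[34:37]
[38] read 'c'  n6⇒n2 (fail-walked)
[39] read 'c'  n2⇒n2 (fail-walked)
[40] read 'e'  n2⇒n3
[41] read 'd'  n3⇒n4
[42] read 'c'  n4⇒n5
[43] read 'c'  n5⇒n6  emit P0@[38:43],P2@[40:43]
[44] read 'd'  n6⇒n7 (fail-walked)
[45] read 'd'  n7⇒n7 (fail-walked)
[46] read 'e'  n7⇒n8
[47] read 'b'  n8⇒n9  emit P1@[45:47]
[48] read 'b'  n9⇒n0 (fail-walked)

Result: [[6,2],[12,0],[12,2],[15,1],[18,1],[24,1],[37,0],[37,2],[43,0],[43,2],[47,1]]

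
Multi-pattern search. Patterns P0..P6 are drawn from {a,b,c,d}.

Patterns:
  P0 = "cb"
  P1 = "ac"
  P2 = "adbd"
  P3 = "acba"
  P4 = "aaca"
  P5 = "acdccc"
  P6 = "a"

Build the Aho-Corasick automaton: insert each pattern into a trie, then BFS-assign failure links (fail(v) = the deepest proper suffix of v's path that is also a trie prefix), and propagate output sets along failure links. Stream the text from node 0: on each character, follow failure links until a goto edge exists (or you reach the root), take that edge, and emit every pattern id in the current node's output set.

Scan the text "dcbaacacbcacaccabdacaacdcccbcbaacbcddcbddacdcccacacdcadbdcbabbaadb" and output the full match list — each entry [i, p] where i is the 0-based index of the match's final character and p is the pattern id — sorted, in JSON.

Build:
Trie (insert patterns):
  0='ε' goto a→3 c→1
  1='c' goto b→2
  2='cb' goto ·  ←P0
  3='a' goto a→10 c→4 d→5  ←P6
  4='ac' goto b→8 d→13  ←P1
  5='ad' goto b→6
  6='adb' goto d→7
  7='adbd' goto ·  ←P2
  8='acb' goto a→9
  9='acba' goto ·  ←P3
  10='aa' goto c→11
  11='aac' goto a→12
  12='aaca' goto ·  ←P4
  13='acd' goto c→14
  14='acdc' goto c→15
  15='acdcc' goto c→16
  16='acdccc' goto ·  ←P5

Failure links (BFS by depth):
  n1('c'): parent n0 fail=0; on 'c' 0 → fail=0;  out ∅∪∅=∅
  n3('a'): parent n0 fail=0; on 'a' 0 → fail=0;  out {6}∪∅={6}
  n2('cb'): parent n1 fail=0; on 'b' 0 → fail=0;  out {0}∪∅={0}
  n4('ac'): parent n3 fail=0; on 'c' 0 → fail=1;  out {1}∪∅={1}
  n5('ad'): parent n3 fail=0; on 'd' 0 → fail=0;  out ∅∪∅=∅
  n10('aa'): parent n3 fail=0; on 'a' 0 → fail=3;  out ∅∪{6}={6}
  n6('adb'): parent n5 fail=0; on 'b' 0 → fail=0;  out ∅∪∅=∅
  n8('acb'): parent n4 fail=1; on 'b' 1 → fail=2;  out ∅∪{0}={0}
  n11('aac'): parent n10 fail=3; on 'c' 3 → fail=4;  out ∅∪{1}={1}
  n13('acd'): parent n4 fail=1; on 'd' 1→0 → fail=0;  out ∅∪∅=∅
  n7('adbd'): parent n6 fail=0; on 'd' 0 → fail=0;  out {2}∪∅={2}
  n9('acba'): parent n8 fail=2; on 'a' 2→0 → fail=3;  out {3}∪{6}={3,6}
  n12('aaca'): parent n11 fail=4; on 'a' 4→1→0 → fail=3;  out {4}∪{6}={4,6}
  n14('acdc'): parent n13 fail=0; on 'c' 0 → fail=1;  out ∅∪∅=∅
  n15('acdcc'): parent n14 fail=1; on 'c' 1→0 → fail=1;  out ∅∪∅=∅
  n16('acdccc'): parent n15 fail=1; on 'c' 1→0 → fail=1;  out {5}∪∅={5}

Scan:
i=0 'd': node 0→0
i=1 'c': node 0→1
i=2 'b': node 1→2  → match P0@[1:2]
i=3 'a': node 2→3 (fail-walked)  → match P6@[3:3]
i=4 'a': node 3→10  → match P6@[4:4]
i=5 'c': node 10→11  → match P1@[4:5]
i=6 'a': node 11→12  → match P4@[3:6],P6@[6:6]
i=7 'c': node 12→4 (fail-walked)  → match P1@[6:7]
i=8 'b': node 4→8  → match P0@[7:8]
i=9 'c': node 8→1 (fail-walked)
i=10 'a': node 1→3 (fail-walked)  → match P6@[10:10]
i=11 'c': node 3→4  → match P1@[10:11]
i=12 'a': node 4→3 (fail-walked)  → match P6@[12:12]
i=13 'c': node 3→4  → match P1@[12:13]
i=14 'c': node 4→1 (fail-walked)
i=15 'a': node 1→3 (fail-walked)  → match P6@[15:15]
i=16 'b': node 3→0 (fail-walked)
i=17 'd': node 0→0
i=18 'a': node 0→3  → match P6@[18:18]
i=19 'c': node 3→4  → match P1@[18:19]
i=20 'a': node 4→3 (fail-walked)  → match P6@[20:20]
i=21 'a': node 3→10  → match P6@[21:21]
i=22 'c': node 10→11  → match P1@[21:22]
i=23 'd': node 11→13 (fail-walked)
i=24 'c': node 13→14
i=25 'c': node 14→15
i=26 'c': node 15→16  → match P5@[21:26]
i=27 'b': node 16→2 (fail-walked)  → match P0@[26:27]
i=28 'c': node 2→1 (fail-walked)
i=29 'b': node 1→2  → match P0@[28:29]
i=30 'a': node 2→3 (fail-walked)  → match P6@[30:30]
i=31 'a': node 3→10  → match P6@[31:31]
i=32 'c': node 10→11  → match P1@[31:32]
i=33 'b': node 11→8 (fail-walked)  → match P0@[32:33]
i=34 'c': node 8→1 (fail-walked)
i=35 'd': node 1→0 (fail-walked)
i=36 'd': node 0→0
i=37 'c': node 0→1
i=38 'b': node 1→2  → match P0@[37:38]
i=39 'd': node 2→0 (fail-walked)
i=40 'd': node 0→0
i=41 'a': node 0→3  → match P6@[41:41]
i=42 'c': node 3→4  → match P1@[41:42]
i=43 'd': node 4→13
i=44 'c': node 13→14
i=45 'c': node 14→15
i=46 'c': node 15→16  → match P5@[41:46]
i=47 'a': node 16→3 (fail-walked)  → match P6@[47:47]
i=48 'c': node 3→4  → match P1@[47:48]
i=49 'a': node 4→3 (fail-walked)  → match P6@[49:49]
i=50 'c': node 3→4  → match P1@[49:50]
i=51 'd': node 4→13
i=52 'c': node 13→14
i=53 'a': node 14→3 (fail-walked)  → match P6@[53:53]
i=54 'd': node 3→5
i=55 'b': node 5→6
i=56 'd': node 6→7  → match P2@[53:56]
i=57 'c': node 7→1 (fail-walked)
i=58 'b': node 1→2  → match P0@[57:58]
i=59 'a': node 2→3 (fail-walked)  → match P6@[59:59]
i=60 'b': node 3→0 (fail-walked)
i=61 'b': node 0→0
i=62 'a': node 0→3  → match P6@[62:62]
i=63 'a': node 3→10  → match P6@[63:63]
i=64 'd': node 10→5 (fail-walked)
i=65 'b': node 5→6

Matches: [[2,0],[3,6],[4,6],[5,1],[6,4],[6,6],[7,1],[8,0],[10,6],[11,1],[12,6],[13,1],[15,6],[18,6],[19,1],[20,6],[21,6],[22,1],[26,5],[27,0],[29,0],[30,6],[31,6],[32,1],[33,0],[38,0],[41,6],[42,1],[46,5],[47,6],[48,1],[49,6],[50,1],[53,6],[56,2],[58,0],[59,6],[62,6],[63,6]]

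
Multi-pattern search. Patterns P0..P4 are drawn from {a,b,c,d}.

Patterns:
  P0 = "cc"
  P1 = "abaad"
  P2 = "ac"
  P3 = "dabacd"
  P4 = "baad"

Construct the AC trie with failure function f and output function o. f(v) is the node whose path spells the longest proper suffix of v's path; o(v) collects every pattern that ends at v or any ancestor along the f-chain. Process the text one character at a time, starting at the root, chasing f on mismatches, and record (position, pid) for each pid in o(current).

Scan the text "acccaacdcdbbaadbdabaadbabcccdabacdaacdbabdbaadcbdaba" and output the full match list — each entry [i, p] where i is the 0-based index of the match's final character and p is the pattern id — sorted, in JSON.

Construct AC machine:
Trie (insert patterns):
  0='ε' goto a→3 b→15 c→1 d→9
  1='c' goto c→2
  2='cc' goto ·  ←P0
  3='a' goto b→4 c→8
  4='ab' goto a→5
  5='aba' goto a→6
  6='abaa' goto d→7
  7='abaad' goto ·  ←P1
  8='ac' goto ·  ←P2
  9='d' goto a→10
  10='da' goto b→11
  11='dab' goto a→12
  12='daba' goto c→13
  13='dabac' goto d→14
  14='dabacd' goto ·  ←P3
  15='b' goto a→16
  16='ba' goto a→17
  17='baa' goto d→18
  18='baad' goto ·  ←P4

Failure links (BFS by depth):
  fail(1) 'c': from fail(0)=0 chase 'c': 0 ⇒ 0;  out=∅∪out(0)=∅
  fail(3) 'a': from fail(0)=0 chase 'a': 0 ⇒ 0;  out=∅∪out(0)=∅
  fail(9) 'd': from fail(0)=0 chase 'd': 0 ⇒ 0;  out=∅∪out(0)=∅
  fail(15) 'b': from fail(0)=0 chase 'b': 0 ⇒ 0;  out=∅∪out(0)=∅
  fail(2) 'cc': from fail(1)=0 chase 'c': 0 ⇒ 1;  out={0}∪out(1)={0}
  fail(4) 'ab': from fail(3)=0 chase 'b': 0 ⇒ 15;  out=∅∪out(15)=∅
  fail(8) 'ac': from fail(3)=0 chase 'c': 0 ⇒ 1;  out={2}∪out(1)={2}
  fail(10) 'da': from fail(9)=0 chase 'a': 0 ⇒ 3;  out=∅∪out(3)=∅
  fail(16) 'ba': from fail(15)=0 chase 'a': 0 ⇒ 3;  out=∅∪out(3)=∅
  fail(5) 'aba': from fail(4)=15 chase 'a': 15 ⇒ 16;  out=∅∪out(16)=∅
  fail(11) 'dab': from fail(10)=3 chase 'b': 3 ⇒ 4;  out=∅∪out(4)=∅
  fail(17) 'baa': from fail(16)=3 chase 'a': 3→0 ⇒ 3;  out=∅∪out(3)=∅
  fail(6) 'abaa': from fail(5)=16 chase 'a': 16 ⇒ 17;  out=∅∪out(17)=∅
  fail(12) 'daba': from fail(11)=4 chase 'a': 4 ⇒ 5;  out=∅∪out(5)=∅
  fail(18) 'baad': from fail(17)=3 chase 'd': 3→0 ⇒ 9;  out={4}∪out(9)={4}
  fail(7) 'abaad': from fail(6)=17 chase 'd': 17 ⇒ 18;  out={1}∪out(18)={1,4}
  fail(13) 'dabac': from fail(12)=5 chase 'c': 5→16→3 ⇒ 8;  out=∅∪out(8)={2}
  fail(14) 'dabacd': from fail(13)=8 chase 'd': 8→1→0 ⇒ 9;  out={3}∪out(9)={3}

Text stream:
i=0 'a': node 0→3
i=1 'c': node 3→8  → match P2@[0:1]
i=2 'c': node 8→2 (via fail)  → match P0@[1:2]
i=3 'c': node 2→2 (via fail)  → match P0@[2:3]
i=4 'a': node 2→3 (via fail)
i=5 'a': node 3→3 (via fail)
i=6 'c': node 3→8  → match P2@[5:6]
i=7 'd': node 8→9 (via fail)
i=8 'c': node 9→1 (via fail)
i=9 'd': node 1→9 (via fail)
i=10 'b': node 9→15 (via fail)
i=11 'b': node 15→15 (via fail)
i=12 'a': node 15→16
i=13 'a': node 16→17
i=14 'd': node 17→18  → match P4@[11:14]
i=15 'b': node 18→15 (via fail)
i=16 'd': node 15→9 (via fail)
i=17 'a': node 9→10
i=18 'b': node 10→11
i=19 'a': node 11→12
i=20 'a': node 12→6 (via fail)
i=21 'd': node 6→7  → match P1@[17:21],P4@[18:21]
i=22 'b': node 7→15 (via fail)
i=23 'a': node 15→16
i=24 'b': node 16→4 (via fail)
i=25 'c': node 4→1 (via fail)
i=26 'c': node 1→2  → match P0@[25:26]
i=27 'c': node 2→2 (via fail)  → match P0@[26:27]
i=28 'd': node 2→9 (via fail)
i=29 'a': node 9→10
i=30 'b': node 10→11
i=31 'a': node 11→12
i=32 'c': node 12→13  → match P2@[31:32]
i=33 'd': node 13→14  → match P3@[28:33]
i=34 'a': node 14→10 (via fail)
i=35 'a': node 10→3 (via fail)
i=36 'c': node 3→8  → match P2@[35:36]
i=37 'd': node 8→9 (via fail)
i=38 'b': node 9→15 (via fail)
i=39 'a': node 15→16
i=40 'b': node 16→4 (via fail)
i=41 'd': node 4→9 (via fail)
i=42 'b': node 9→15 (via fail)
i=43 'a': node 15→16
i=44 'a': node 16→17
i=45 'd': node 17→18  → match P4@[42:45]
i=46 'c': node 18→1 (via fail)
i=47 'b': node 1→15 (via fail)
i=48 'd': node 15→9 (via fail)
i=49 'a': node 9→10
i=50 'b': node 10→11
i=51 'a': node 11→12

Result: [[1,2],[2,0],[3,0],[6,2],[14,4],[21,1],[21,4],[26,0],[27,0],[32,2],[33,3],[36,2],[45,4]]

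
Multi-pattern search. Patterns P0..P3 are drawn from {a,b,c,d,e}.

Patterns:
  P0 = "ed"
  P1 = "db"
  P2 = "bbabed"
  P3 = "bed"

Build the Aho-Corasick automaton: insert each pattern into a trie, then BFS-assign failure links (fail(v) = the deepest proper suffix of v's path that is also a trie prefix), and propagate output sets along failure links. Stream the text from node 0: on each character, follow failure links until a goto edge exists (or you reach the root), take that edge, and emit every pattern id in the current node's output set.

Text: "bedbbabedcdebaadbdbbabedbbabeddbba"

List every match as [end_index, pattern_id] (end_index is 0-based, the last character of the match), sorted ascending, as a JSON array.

Build:
Trie (insert patterns):
  n0 'ε': b→5 d→3 e→1
  n1 'e': d→2
  n2 'ed': ·  [P0 ends]
  n3 'd': b→4
  n4 'db': ·  [P1 ends]
  n5 'b': b→6 e→11
  n6 'bb': a→7
  n7 'bba': b→8
  n8 'bbab': e→9
  n9 'bbabe': d→10
  n10 'bbabed': ·  [P2 ends]
  n11 'be': d→12
  n12 'bed': ·  [P3 ends]

BFS fail/out derivation:
  n1('e'): parent n0 fail=0; on 'e' 0 → fail=0;  out ∅∪∅=∅
  n3('d'): parent n0 fail=0; on 'd' 0 → fail=0;  out ∅∪∅=∅
  n5('b'): parent n0 fail=0; on 'b' 0 → fail=0;  out ∅∪∅=∅
  n2('ed'): parent n1 fail=0; on 'd' 0 → fail=3;  out {0}∪∅={0}
  n4('db'): parent n3 fail=0; on 'b' 0 → fail=5;  out {1}∪∅={1}
  n6('bb'): parent n5 fail=0; on 'b' 0 → fail=5;  out ∅∪∅=∅
  n11('be'): parent n5 fail=0; on 'e' 0 → fail=1;  out ∅∪∅=∅
  n7('bba'): parent n6 fail=5; on 'a' 5→0 → fail=0;  out ∅∪∅=∅
  n12('bed'): parent n11 fail=1; on 'd' 1 → fail=2;  out {3}∪{0}={0,3}
  n8('bbab'): parent n7 fail=0; on 'b' 0 → fail=5;  out ∅∪∅=∅
  n9('bbabe'): parent n8 fail=5; on 'e' 5 → fail=11;  out ∅∪∅=∅
  n10('bbabed'): parent n9 fail=11; on 'd' 11 → fail=12;  out {2}∪{0,3}={0,2,3}

Scan:
i=0 'b': node 0→5
i=1 'e': node 5→11
i=2 'd': node 11→12  → match P0@[1:2],P3@[0:2]
i=3 'b': node 12→4 (fail-walked)  → match P1@[2:3]
i=4 'b': node 4→6 (fail-walked)
i=5 'a': node 6→7
i=6 'b': node 7→8
i=7 'e': node 8→9
i=8 'd': node 9→10  → match P0@[7:8],P2@[3:8],P3@[6:8]
i=9 'c': node 10→0 (fail-walked)
i=10 'd': node 0→3
i=11 'e': node 3→1 (fail-walked)
i=12 'b': node 1→5 (fail-walked)
i=13 'a': node 5→0 (fail-walked)
i=14 'a': node 0→0
i=15 'd': node 0→3
i=16 'b': node 3→4  → match P1@[15:16]
i=17 'd': node 4→3 (fail-walked)
i=18 'b': node 3→4  → match P1@[17:18]
i=19 'b': node 4→6 (fail-walked)
i=20 'a': node 6→7
i=21 'b': node 7→8
i=22 'e': node 8→9
i=23 'd': node 9→10  → match P0@[22:23],P2@[18:23],P3@[21:23]
i=24 'b': node 10→4 (fail-walked)  → match P1@[23:24]
i=25 'b': node 4→6 (fail-walked)
i=26 'a': node 6→7
i=27 'b': node 7→8
i=28 'e': node 8→9
i=29 'd': node 9→10  → match P0@[28:29],P2@[24:29],P3@[27:29]
i=30 'd': node 10→3 (fail-walked)
i=31 'b': node 3→4  → match P1@[30:31]
i=32 'b': node 4→6 (fail-walked)
i=33 'a': node 6→7

All matches (sorted): [[2,0],[2,3],[3,1],[8,0],[8,2],[8,3],[16,1],[18,1],[23,0],[23,2],[23,3],[24,1],[29,0],[29,2],[29,3],[31,1]]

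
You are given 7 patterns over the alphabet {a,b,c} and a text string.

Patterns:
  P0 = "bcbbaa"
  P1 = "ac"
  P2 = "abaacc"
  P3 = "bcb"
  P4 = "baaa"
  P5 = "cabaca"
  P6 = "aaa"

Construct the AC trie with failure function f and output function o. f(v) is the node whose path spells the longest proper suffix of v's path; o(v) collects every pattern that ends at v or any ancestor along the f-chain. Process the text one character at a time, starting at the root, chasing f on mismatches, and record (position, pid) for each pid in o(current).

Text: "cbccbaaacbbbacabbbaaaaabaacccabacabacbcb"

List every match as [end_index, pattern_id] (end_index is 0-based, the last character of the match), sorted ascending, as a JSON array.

Build:
Trie (insert patterns):
  0='ε' goto a→7 b→1 c→17
  1='b' goto a→14 c→2
  2='bc' goto b→3
  3='bcb' goto b→4  ←P3
  4='bcbb' goto a→5
  5='bcbba' goto a→6
  6='bcbbaa' goto ·  ←P0
  7='a' goto a→23 b→9 c→8
  8='ac' goto ·  ←P1
  9='ab' goto a→10
  10='aba' goto a→11
  11='abaa' goto c→12
  12='abaac' goto c→13
  13='abaacc' goto ·  ←P2
  14='ba' goto a→15
  15='baa' goto a→16
  16='baaa' goto ·  ←P4
  17='c' goto a→18
  18='ca' goto b→19
  19='cab' goto a→20
  20='caba' goto c→21
  21='cabac' goto a→22
  22='cabaca' goto ·  ←P5
  23='aa' goto a→24
  24='aaa' goto ·  ←P6

BFS fail/out derivation:
  n1('b'): parent n0 fail=0; on 'b' 0 → fail=0;  out ∅∪∅=∅
  n7('a'): parent n0 fail=0; on 'a' 0 → fail=0;  out ∅∪∅=∅
  n17('c'): parent n0 fail=0; on 'c' 0 → fail=0;  out ∅∪∅=∅
  n2('bc'): parent n1 fail=0; on 'c' 0 → fail=17;  out ∅∪∅=∅
  n8('ac'): parent n7 fail=0; on 'c' 0 → fail=17;  out {1}∪∅={1}
  n9('ab'): parent n7 fail=0; on 'b' 0 → fail=1;  out ∅∪∅=∅
  n14('ba'): parent n1 fail=0; on 'a' 0 → fail=7;  out ∅∪∅=∅
  n18('ca'): parent n17 fail=0; on 'a' 0 → fail=7;  out ∅∪∅=∅
  n23('aa'): parent n7 fail=0; on 'a' 0 → fail=7;  out ∅∪∅=∅
  n3('bcb'): parent n2 fail=17; on 'b' 17→0 → fail=1;  out {3}∪∅={3}
  n10('aba'): parent n9 fail=1; on 'a' 1 → fail=14;  out ∅∪∅=∅
  n15('baa'): parent n14 fail=7; on 'a' 7 → fail=23;  out ∅∪∅=∅
  n19('cab'): parent n18 fail=7; on 'b' 7 → fail=9;  out ∅∪∅=∅
  n24('aaa'): parent n23 fail=7; on 'a' 7 → fail=23;  out {6}∪∅={6}
  n4('bcbb'): parent n3 fail=1; on 'b' 1→0 → fail=1;  out ∅∪∅=∅
  n11('abaa'): parent n10 fail=14; on 'a' 14 → fail=15;  out ∅∪∅=∅
  n16('baaa'): parent n15 fail=23; on 'a' 23 → fail=24;  out {4}∪{6}={4,6}
  n20('caba'): parent n19 fail=9; on 'a' 9 → fail=10;  out ∅∪∅=∅
  n5('bcbba'): parent n4 fail=1; on 'a' 1 → fail=14;  out ∅∪∅=∅
  n12('abaac'): parent n11 fail=15; on 'c' 15→23→7 → fail=8;  out ∅∪{1}={1}
  n21('cabac'): parent n20 fail=10; on 'c' 10→14→7 → fail=8;  out ∅∪{1}={1}
  n6('bcbbaa'): parent n5 fail=14; on 'a' 14 → fail=15;  out {0}∪∅={0}
  n13('abaacc'): parent n12 fail=8; on 'c' 8→17→0 → fail=17;  out {2}∪∅={2}
  n22('cabaca'): parent n21 fail=8; on 'a' 8→17 → fail=18;  out {5}∪∅={5}

Run:
i=0 'c': node 0→17
i=1 'b': node 17→1 ·f
i=2 'c': node 1→2
i=3 'c': node 2→17 ·f
i=4 'b': node 17→1 ·f
i=5 'a': node 1→14
i=6 'a': node 14→15
i=7 'a': node 15→16  emit P4@[4:7],P6@[5:7]
i=8 'c': node 16→8 ·f  emit P1@[7:8]
i=9 'b': node 8→1 ·f
i=10 'b': node 1→1 ·f
i=11 'b': node 1→1 ·f
i=12 'a': node 1→14
i=13 'c': node 14→8 ·f  emit P1@[12:13]
i=14 'a': node 8→18 ·f
i=15 'b': node 18→19
i=16 'b': node 19→1 ·f
i=17 'b': node 1→1 ·f
i=18 'a': node 1→14
i=19 'a': node 14→15
i=20 'a': node 15→16  emit P4@[17:20],P6@[18:20]
i=21 'a': node 16→24 ·f  emit P6@[19:21]
i=22 'a': node 24→24 ·f  emit P6@[20:22]
i=23 'b': node 24→9 ·f
i=24 'a': node 9→10
i=25 'a': node 10→11
i=26 'c': node 11→12  emit P1@[25:26]
i=27 'c': node 12→13  emit P2@[22:27]
i=28 'c': node 13→17 ·f
i=29 'a': node 17→18
i=30 'b': node 18→19
i=31 'a': node 19→20
i=32 'c': node 20→21  emit P1@[31:32]
i=33 'a': node 21→22  emit P5@[28:33]
i=34 'b': node 22→19 ·f
i=35 'a': node 19→20
i=36 'c': node 20→21  emit P1@[35:36]
i=37 'b': node 21→1 ·f
i=38 'c': node 1→2
i=39 'b': node 2→3  emit P3@[37:39]

Result: [[7,4],[7,6],[8,1],[13,1],[20,4],[20,6],[21,6],[22,6],[26,1],[27,2],[32,1],[33,5],[36,1],[39,3]]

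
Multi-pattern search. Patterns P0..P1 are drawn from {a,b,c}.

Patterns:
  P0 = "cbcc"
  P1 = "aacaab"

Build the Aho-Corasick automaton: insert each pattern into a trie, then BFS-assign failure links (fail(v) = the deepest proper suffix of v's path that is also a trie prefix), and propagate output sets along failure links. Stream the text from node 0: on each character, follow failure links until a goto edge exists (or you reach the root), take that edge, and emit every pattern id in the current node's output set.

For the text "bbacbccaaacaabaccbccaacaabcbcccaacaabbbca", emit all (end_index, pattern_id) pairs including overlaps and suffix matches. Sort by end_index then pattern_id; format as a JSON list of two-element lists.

Build automaton:
Trie (insert patterns):
  0='ε' goto a→5 c→1
  1='c' goto b→2
  2='cb' goto c→3
  3='cbc' goto c→4
  4='cbcc' goto ·  [P0 ends]
  5='a' goto a→6
  6='aa' goto c→7
  7='aac' goto a→8
  8='aaca' goto a→9
  9='aacaa' goto b→10
  10='aacaab' goto ·  [P1 ends]

Failure links (BFS by depth):
  n1('c'): parent n0 fail=0; on 'c' 0 → fail=0;  out ∅∪∅=∅
  n5('a'): parent n0 fail=0; on 'a' 0 → fail=0;  out ∅∪∅=∅
  n2('cb'): parent n1 fail=0; on 'b' 0 → fail=0;  out ∅∪∅=∅
  n6('aa'): parent n5 fail=0; on 'a' 0 → fail=5;  out ∅∪∅=∅
  n3('cbc'): parent n2 fail=0; on 'c' 0 → fail=1;  out ∅∪∅=∅
  n7('aac'): parent n6 fail=5; on 'c' 5→0 → fail=1;  out ∅∪∅=∅
  n4('cbcc'): parent n3 fail=1; on 'c' 1→0 → fail=1;  out {0}∪∅={0}
  n8('aaca'): parent n7 fail=1; on 'a' 1→0 → fail=5;  out ∅∪∅=∅
  n9('aacaa'): parent n8 fail=5; on 'a' 5 → fail=6;  out ∅∪∅=∅
  n10('aacaab'): parent n9 fail=6; on 'b' 6→5→0 → fail=0;  out {1}∪∅={1}

Run:
[0] read 'b'  n0⇒n0
[1] read 'b'  n0⇒n0
[2] read 'a'  n0⇒n5
[3] read 'c'  n5⇒n1 ·f
[4] read 'b'  n1⇒n2
[5] read 'c'  n2⇒n3
[6] read 'c'  n3⇒n4  → match P0@[3:6]
[7] read 'a'  n4⇒n5 ·f
[8] read 'a'  n5⇒n6
[9] read 'a'  n6⇒n6 ·f
[10] read 'c'  n6⇒n7
[11] read 'a'  n7⇒n8
[12] read 'a'  n8⇒n9
[13] read 'b'  n9⇒n10  → match P1@[8:13]
[14] read 'a'  n10⇒n5 ·f
[15] read 'c'  n5⇒n1 ·f
[16] read 'c'  n1⇒n1 ·f
[17] read 'b'  n1⇒n2
[18] read 'c'  n2⇒n3
[19] read 'c'  n3⇒n4  → match P0@[16:19]
[20] read 'a'  n4⇒n5 ·f
[21] read 'a'  n5⇒n6
[22] read 'c'  n6⇒n7
[23] read 'a'  n7⇒n8
[24] read 'a'  n8⇒n9
[25] read 'b'  n9⇒n10  → match P1@[20:25]
[26] read 'c'  n10⇒n1 ·f
[27] read 'b'  n1⇒n2
[28] read 'c'  n2⇒n3
[29] read 'c'  n3⇒n4  → match P0@[26:29]
[30] read 'c'  n4⇒n1 ·f
[31] read 'a'  n1⇒n5 ·f
[32] read 'a'  n5⇒n6
[33] read 'c'  n6⇒n7
[34] read 'a'  n7⇒n8
[35] read 'a'  n8⇒n9
[36] read 'b'  n9⇒n10  → match P1@[31:36]
[37] read 'b'  n10⇒n0 ·f
[38] read 'b'  n0⇒n0
[39] read 'c'  n0⇒n1
[40] read 'a'  n1⇒n5 ·f

Result: [[6,0],[13,1],[19,0],[25,1],[29,0],[36,1]]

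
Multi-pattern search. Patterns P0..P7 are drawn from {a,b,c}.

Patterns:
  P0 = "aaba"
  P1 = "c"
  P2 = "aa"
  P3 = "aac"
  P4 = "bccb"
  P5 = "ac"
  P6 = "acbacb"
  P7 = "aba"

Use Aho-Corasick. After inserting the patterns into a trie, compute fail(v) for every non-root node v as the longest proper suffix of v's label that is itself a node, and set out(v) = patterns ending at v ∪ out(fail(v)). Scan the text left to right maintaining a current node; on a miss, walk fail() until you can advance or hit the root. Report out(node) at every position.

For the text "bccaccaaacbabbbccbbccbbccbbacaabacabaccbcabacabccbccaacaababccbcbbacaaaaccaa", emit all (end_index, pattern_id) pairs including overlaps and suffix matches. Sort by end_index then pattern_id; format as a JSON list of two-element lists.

Construct AC machine:
Trie (insert patterns):
  n0 'ε': a→1 b→7 c→5
  n1 'a': a→2 b→16 c→11
  n2 'aa': b→3 c→6  ←P2
  n3 'aab': a→4
  n4 'aaba': ·  ←P0
  n5 'c': ·  ←P1
  n6 'aac': ·  ←P3
  n7 'b': c→8
  n8 'bc': c→9
  n9 'bcc': b→10
  n10 'bccb': ·  ←P4
  n11 'ac': b→12  ←P5
  n12 'acb': a→13
  n13 'acba': c→14
  n14 'acbac': b→15
  n15 'acbacb': ·  ←P6
  n16 'ab': a→17
  n17 'aba': ·  ←P7

Failure links (BFS by depth):
  fail(1) 'a': from fail(0)=0 chase 'a': 0 ⇒ 0;  out=∅∪out(0)=∅
  fail(5) 'c': from fail(0)=0 chase 'c': 0 ⇒ 0;  out={1}∪out(0)={1}
  fail(7) 'b': from fail(0)=0 chase 'b': 0 ⇒ 0;  out=∅∪out(0)=∅
  fail(2) 'aa': from fail(1)=0 chase 'a': 0 ⇒ 1;  out={2}∪out(1)={2}
  fail(8) 'bc': from fail(7)=0 chase 'c': 0 ⇒ 5;  out=∅∪out(5)={1}
  fail(11) 'ac': from fail(1)=0 chase 'c': 0 ⇒ 5;  out={5}∪out(5)={1,5}
  fail(16) 'ab': from fail(1)=0 chase 'b': 0 ⇒ 7;  out=∅∪out(7)=∅
  fail(3) 'aab': from fail(2)=1 chase 'b': 1 ⇒ 16;  out=∅∪out(16)=∅
  fail(6) 'aac': from fail(2)=1 chase 'c': 1 ⇒ 11;  out={3}∪out(11)={1,3,5}
  fail(9) 'bcc': from fail(8)=5 chase 'c': 5→0 ⇒ 5;  out=∅∪out(5)={1}
  fail(12) 'acb': from fail(11)=5 chase 'b': 5→0 ⇒ 7;  out=∅∪out(7)=∅
  fail(17) 'aba': from fail(16)=7 chase 'a': 7→0 ⇒ 1;  out={7}∪out(1)={7}
  fail(4) 'aaba': from fail(3)=16 chase 'a': 16 ⇒ 17;  out={0}∪out(17)={0,7}
  fail(10) 'bccb': from fail(9)=5 chase 'b': 5→0 ⇒ 7;  out={4}∪out(7)={4}
  fail(13) 'acba': from fail(12)=7 chase 'a': 7→0 ⇒ 1;  out=∅∪out(1)=∅
  fail(14) 'acbac': from fail(13)=1 chase 'c': 1 ⇒ 11;  out=∅∪out(11)={1,5}
  fail(15) 'acbacb': from fail(14)=11 chase 'b': 11 ⇒ 12;  out={6}∪out(12)={6}

Scan:
[0] read 'b'  n0⇒n7
[1] read 'c'  n7⇒n8  emit P1@[1:1]
[2] read 'c'  n8⇒n9  emit P1@[2:2]
[3] read 'a'  n9⇒n1 (via fail)
[4] read 'c'  n1⇒n11  emit P1@[4:4],P5@[3:4]
[5] read 'c'  n11⇒n5 (via fail)  emit P1@[5:5]
[6] read 'a'  n5⇒n1 (via fail)
[7] read 'a'  n1⇒n2  emit P2@[6:7]
[8] read 'a'  n2⇒n2 (via fail)  emit P2@[7:8]
[9] read 'c'  n2⇒n6  emit P1@[9:9],P3@[7:9],P5@[8:9]
[10] read 'b'  n6⇒n12 (via fail)
[11] read 'a'  n12⇒n13
[12] read 'b'  n13⇒n16 (via fail)
[13] read 'b'  n16⇒n7 (via fail)
[14] read 'b'  n7⇒n7 (via fail)
[15] read 'c'  n7⇒n8  emit P1@[15:15]
[16] read 'c'  n8⇒n9  emit P1@[16:16]
[17] read 'b'  n9⇒n10  emit P4@[14:17]
[18] read 'b'  n10⇒n7 (via fail)
[19] read 'c'  n7⇒n8  emit P1@[19:19]
[20] read 'c'  n8⇒n9  emit P1@[20:20]
[21] read 'b'  n9⇒n10  emit P4@[18:21]
[22] read 'b'  n10⇒n7 (via fail)
[23] read 'c'  n7⇒n8  emit P1@[23:23]
[24] read 'c'  n8⇒n9  emit P1@[24:24]
[25] read 'b'  n9⇒n10  emit P4@[22:25]
[26] read 'b'  n10⇒n7 (via fail)
[27] read 'a'  n7⇒n1 (via fail)
[28] read 'c'  n1⇒n11  emit P1@[28:28],P5@[27:28]
[29] read 'a'  n11⇒n1 (via fail)
[30] read 'a'  n1⇒n2  emit P2@[29:30]
[31] read 'b'  n2⇒n3
[32] read 'a'  n3⇒n4  emit P0@[29:32],P7@[30:32]
[33] read 'c'  n4⇒n11 (via fail)  emit P1@[33:33],P5@[32:33]
[34] read 'a'  n11⇒n1 (via fail)
[35] read 'b'  n1⇒n16
[36] read 'a'  n16⇒n17  emit P7@[34:36]
[37] read 'c'  n17⇒n11 (via fail)  emit P1@[37:37],P5@[36:37]
[38] read 'c'  n11⇒n5 (via fail)  emit P1@[38:38]
[39] read 'b'  n5⇒n7 (via fail)
[40] read 'c'  n7⇒n8  emit P1@[40:40]
[41] read 'a'  n8⇒n1 (via fail)
[42] read 'b'  n1⇒n16
[43] read 'a'  n16⇒n17  emit P7@[41:43]
[44] read 'c'  n17⇒n11 (via fail)  emit P1@[44:44],P5@[43:44]
[45] read 'a'  n11⇒n1 (via fail)
[46] read 'b'  n1⇒n16
[47] read 'c'  n16⇒n8 (via fail)  emit P1@[47:47]
[48] read 'c'  n8⇒n9  emit P1@[48:48]
[49] read 'b'  n9⇒n10  emit P4@[46:49]
[50] read 'c'  n10⇒n8 (via fail)  emit P1@[50:50]
[51] read 'c'  n8⇒n9  emit P1@[51:51]
[52] read 'a'  n9⇒n1 (via fail)
[53] read 'a'  n1⇒n2  emit P2@[52:53]
[54] read 'c'  n2⇒n6  emit P1@[54:54],P3@[52:54],P5@[53:54]
[55] read 'a'  n6⇒n1 (via fail)
[56] read 'a'  n1⇒n2  emit P2@[55:56]
[57] read 'b'  n2⇒n3
[58] read 'a'  n3⇒n4  emit P0@[55:58],P7@[56:58]
[59] read 'b'  n4⇒n16 (via fail)
[60] read 'c'  n16⇒n8 (via fail)  emit P1@[60:60]
[61] read 'c'  n8⇒n9  emit P1@[61:61]
[62] read 'b'  n9⇒n10  emit P4@[59:62]
[63] read 'c'  n10⇒n8 (via fail)  emit P1@[63:63]
[64] read 'b'  n8⇒n7 (via fail)
[65] read 'b'  n7⇒n7 (via fail)
[66] read 'a'  n7⇒n1 (via fail)
[67] read 'c'  n1⇒n11  emit P1@[67:67],P5@[66:67]
[68] read 'a'  n11⇒n1 (via fail)
[69] read 'a'  n1⇒n2  emit P2@[68:69]
[70] read 'a'  n2⇒n2 (via fail)  emit P2@[69:70]
[71] read 'a'  n2⇒n2 (via fail)  emit P2@[70:71]
[72] read 'c'  n2⇒n6  emit P1@[72:72],P3@[70:72],P5@[71:72]
[73] read 'c'  n6⇒n5 (via fail)  emit P1@[73:73]
[74] read 'a'  n5⇒n1 (via fail)
[75] read 'a'  n1⇒n2  emit P2@[74:75]

All matches (sorted): [[1,1],[2,1],[4,1],[4,5],[5,1],[7,2],[8,2],[9,1],[9,3],[9,5],[15,1],[16,1],[17,4],[19,1],[20,1],[21,4],[23,1],[24,1],[25,4],[28,1],[28,5],[30,2],[32,0],[32,7],[33,1],[33,5],[36,7],[37,1],[37,5],[38,1],[40,1],[43,7],[44,1],[44,5],[47,1],[48,1],[49,4],[50,1],[51,1],[53,2],[54,1],[54,3],[54,5],[56,2],[58,0],[58,7],[60,1],[61,1],[62,4],[63,1],[67,1],[67,5],[69,2],[70,2],[71,2],[72,1],[72,3],[72,5],[73,1],[75,2]]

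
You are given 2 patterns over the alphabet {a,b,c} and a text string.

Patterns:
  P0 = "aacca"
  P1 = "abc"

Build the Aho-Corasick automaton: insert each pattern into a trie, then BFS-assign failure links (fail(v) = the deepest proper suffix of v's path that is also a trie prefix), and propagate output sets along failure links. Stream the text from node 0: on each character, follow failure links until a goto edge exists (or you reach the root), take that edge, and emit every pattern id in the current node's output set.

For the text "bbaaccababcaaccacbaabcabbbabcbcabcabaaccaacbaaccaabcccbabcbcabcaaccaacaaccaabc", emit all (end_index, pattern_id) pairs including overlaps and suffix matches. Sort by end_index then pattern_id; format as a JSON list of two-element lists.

Build:
Trie nodes:
  0='ε' goto a→1
  1='a' goto a→2 b→6
  2='aa' goto c→3
  3='aac' goto c→4
  4='aacc' goto a→5
  5='aacca' goto ·  [P0 ends]
  6='ab' goto c→7
  7='abc' goto ·  [P1 ends]

BFS fail/out derivation:
  n1('a'): parent n0 fail=0; on 'a' 0 → fail=0;  out ∅∪∅=∅
  n2('aa'): parent n1 fail=0; on 'a' 0 → fail=1;  out ∅∪∅=∅
  n6('ab'): parent n1 fail=0; on 'b' 0 → fail=0;  out ∅∪∅=∅
  n3('aac'): parent n2 fail=1; on 'c' 1→0 → fail=0;  out ∅∪∅=∅
  n7('abc'): parent n6 fail=0; on 'c' 0 → fail=0;  out {1}∪∅={1}
  n4('aacc'): parent n3 fail=0; on 'c' 0 → fail=0;  out ∅∪∅=∅
  n5('aacca'): parent n4 fail=0; on 'a' 0 → fail=1;  out {0}∪∅={0}

Run:
i=0 'b': node 0→0
i=1 'b': node 0→0
i=2 'a': node 0→1
i=3 'a': node 1→2
i=4 'c': node 2→3
i=5 'c': node 3→4
i=6 'a': node 4→5  emit P0@[2:6]
i=7 'b': node 5→6 ·f
i=8 'a': node 6→1 ·f
i=9 'b': node 1→6
i=10 'c': node 6→7  emit P1@[8:10]
i=11 'a': node 7→1 ·f
i=12 'a': node 1→2
i=13 'c': node 2→3
i=14 'c': node 3→4
i=15 'a': node 4→5  emit P0@[11:15]
i=16 'c': node 5→0 ·f
i=17 'b': node 0→0
i=18 'a': node 0→1
i=19 'a': node 1→2
i=20 'b': node 2→6 ·f
i=21 'c': node 6→7  emit P1@[19:21]
i=22 'a': node 7→1 ·f
i=23 'b': node 1→6
i=24 'b': node 6→0 ·f
i=25 'b': node 0→0
i=26 'a': node 0→1
i=27 'b': node 1→6
i=28 'c': node 6→7  emit P1@[26:28]
i=29 'b': node 7→0 ·f
i=30 'c': node 0→0
i=31 'a': node 0→1
i=32 'b': node 1→6
i=33 'c': node 6→7  emit P1@[31:33]
i=34 'a': node 7→1 ·f
i=35 'b': node 1→6
i=36 'a': node 6→1 ·f
i=37 'a': node 1→2
i=38 'c': node 2→3
i=39 'c': node 3→4
i=40 'a': node 4→5  emit P0@[36:40]
i=41 'a': node 5→2 ·f
i=42 'c': node 2→3
i=43 'b': node 3→0 ·f
i=44 'a': node 0→1
i=45 'a': node 1→2
i=46 'c': node 2→3
i=47 'c': node 3→4
i=48 'a': node 4→5  emit P0@[44:48]
i=49 'a': node 5→2 ·f
i=50 'b': node 2→6 ·f
i=51 'c': node 6→7  emit P1@[49:51]
i=52 'c': node 7→0 ·f
i=53 'c': node 0→0
i=54 'b': node 0→0
i=55 'a': node 0→1
i=56 'b': node 1→6
i=57 'c': node 6→7  emit P1@[55:57]
i=58 'b': node 7→0 ·f
i=59 'c': node 0→0
i=60 'a': node 0→1
i=61 'b': node 1→6
i=62 'c': node 6→7  emit P1@[60:62]
i=63 'a': node 7→1 ·f
i=64 'a': node 1→2
i=65 'c': node 2→3
i=66 'c': node 3→4
i=67 'a': node 4→5  emit P0@[63:67]
i=68 'a': node 5→2 ·f
i=69 'c': node 2→3
i=70 'a': node 3→1 ·f
i=71 'a': node 1→2
i=72 'c': node 2→3
i=73 'c': node 3→4
i=74 'a': node 4→5  emit P0@[70:74]
i=75 'a': node 5→2 ·f
i=76 'b': node 2→6 ·f
i=77 'c': node 6→7  emit P1@[75:77]

All matches (sorted): [[6,0],[10,1],[15,0],[21,1],[28,1],[33,1],[40,0],[48,0],[51,1],[57,1],[62,1],[67,0],[74,0],[77,1]]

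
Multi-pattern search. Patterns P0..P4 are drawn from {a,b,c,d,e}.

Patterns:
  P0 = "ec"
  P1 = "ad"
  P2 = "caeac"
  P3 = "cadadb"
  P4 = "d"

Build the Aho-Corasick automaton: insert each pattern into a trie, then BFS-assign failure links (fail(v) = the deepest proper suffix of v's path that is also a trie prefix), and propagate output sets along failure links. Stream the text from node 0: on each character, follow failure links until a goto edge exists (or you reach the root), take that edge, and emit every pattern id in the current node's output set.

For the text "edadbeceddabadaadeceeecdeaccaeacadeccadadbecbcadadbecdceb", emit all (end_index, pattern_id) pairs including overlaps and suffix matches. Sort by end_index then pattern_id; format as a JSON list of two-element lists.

Construct AC machine:
Trie (insert patterns):
  n0 'ε': a→3 c→5 d→14 e→1
  n1 'e': c→2
  n2 'ec': ·  ←P0
  n3 'a': d→4
  n4 'ad': ·  ←P1
  n5 'c': a→6
  n6 'ca': d→10 e→7
  n7 'cae': a→8
  n8 'caea': c→9
  n9 'caeac': ·  ←P2
  n10 'cad': a→11
  n11 'cada': d→12
  n12 'cadad': b→13
  n13 'cadadb': ·  ←P3
  n14 'd': ·  ←P4

Failure links (BFS by depth):
  n1('e'): parent n0 fail=0; on 'e' 0 → fail=0;  out ∅∪∅=∅
  n3('a'): parent n0 fail=0; on 'a' 0 → fail=0;  out ∅∪∅=∅
  n5('c'): parent n0 fail=0; on 'c' 0 → fail=0;  out ∅∪∅=∅
  n14('d'): parent n0 fail=0; on 'd' 0 → fail=0;  out {4}∪∅={4}
  n2('ec'): parent n1 fail=0; on 'c' 0 → fail=5;  out {0}∪∅={0}
  n4('ad'): parent n3 fail=0; on 'd' 0 → fail=14;  out {1}∪{4}={1,4}
  n6('ca'): parent n5 fail=0; on 'a' 0 → fail=3;  out ∅∪∅=∅
  n7('cae'): parent n6 fail=3; on 'e' 3→0 → fail=1;  out ∅∪∅=∅
  n10('cad'): parent n6 fail=3; on 'd' 3 → fail=4;  out ∅∪{1,4}={1,4}
  n8('caea'): parent n7 fail=1; on 'a' 1→0 → fail=3;  out ∅∪∅=∅
  n11('cada'): parent n10 fail=4; on 'a' 4→14→0 → fail=3;  out ∅∪∅=∅
  n9('caeac'): parent n8 fail=3; on 'c' 3→0 → fail=5;  out {2}∪∅={2}
  n12('cadad'): parent n11 fail=3; on 'd' 3 → fail=4;  out ∅∪{1,4}={1,4}
  n13('cadadb'): parent n12 fail=4; on 'b' 4→14→0 → fail=0;  out {3}∪∅={3}

Scan:
pos 0 'e': at 1
pos 1 'd': at 14 (via fail)  → match P4@[1:1]
pos 2 'a': at 3 (via fail)
pos 3 'd': at 4  → match P1@[2:3],P4@[3:3]
pos 4 'b': at 0 (via fail)
pos 5 'e': at 1
pos 6 'c': at 2  → match P0@[5:6]
pos 7 'e': at 1 (via fail)
pos 8 'd': at 14 (via fail)  → match P4@[8:8]
pos 9 'd': at 14 (via fail)  → match P4@[9:9]
pos 10 'a': at 3 (via fail)
pos 11 'b': at 0 (via fail)
pos 12 'a': at 3
pos 13 'd': at 4  → match P1@[12:13],P4@[13:13]
pos 14 'a': at 3 (via fail)
pos 15 'a': at 3 (via fail)
pos 16 'd': at 4  → match P1@[15:16],P4@[16:16]
pos 17 'e': at 1 (via fail)
pos 18 'c': at 2  → match P0@[17:18]
pos 19 'e': at 1 (via fail)
pos 20 'e': at 1 (via fail)
pos 21 'e': at 1 (via fail)
pos 22 'c': at 2  → match P0@[21:22]
pos 23 'd': at 14 (via fail)  → match P4@[23:23]
pos 24 'e': at 1 (via fail)
pos 25 'a': at 3 (via fail)
pos 26 'c': at 5 (via fail)
pos 27 'c': at 5 (via fail)
pos 28 'a': at 6
pos 29 'e': at 7
pos 30 'a': at 8
pos 31 'c': at 9  → match P2@[27:31]
pos 32 'a': at 6 (via fail)
pos 33 'd': at 10  → match P1@[32:33],P4@[33:33]
pos 34 'e': at 1 (via fail)
pos 35 'c': at 2  → match P0@[34:35]
pos 36 'c': at 5 (via fail)
pos 37 'a': at 6
pos 38 'd': at 10  → match P1@[37:38],P4@[38:38]
pos 39 'a': at 11
pos 40 'd': at 12  → match P1@[39:40],P4@[40:40]
pos 41 'b': at 13  → match P3@[36:41]
pos 42 'e': at 1 (via fail)
pos 43 'c': at 2  → match P0@[42:43]
pos 44 'b': at 0 (via fail)
pos 45 'c': at 5
pos 46 'a': at 6
pos 47 'd': at 10  → match P1@[46:47],P4@[47:47]
pos 48 'a': at 11
pos 49 'd': at 12  → match P1@[48:49],P4@[49:49]
pos 50 'b': at 13  → match P3@[45:50]
pos 51 'e': at 1 (via fail)
pos 52 'c': at 2  → match P0@[51:52]
pos 53 'd': at 14 (via fail)  → match P4@[53:53]
pos 54 'c': at 5 (via fail)
pos 55 'e': at 1 (via fail)
pos 56 'b': at 0 (via fail)

Matches: [[1,4],[3,1],[3,4],[6,0],[8,4],[9,4],[13,1],[13,4],[16,1],[16,4],[18,0],[22,0],[23,4],[31,2],[33,1],[33,4],[35,0],[38,1],[38,4],[40,1],[40,4],[41,3],[43,0],[47,1],[47,4],[49,1],[49,4],[50,3],[52,0],[53,4]]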